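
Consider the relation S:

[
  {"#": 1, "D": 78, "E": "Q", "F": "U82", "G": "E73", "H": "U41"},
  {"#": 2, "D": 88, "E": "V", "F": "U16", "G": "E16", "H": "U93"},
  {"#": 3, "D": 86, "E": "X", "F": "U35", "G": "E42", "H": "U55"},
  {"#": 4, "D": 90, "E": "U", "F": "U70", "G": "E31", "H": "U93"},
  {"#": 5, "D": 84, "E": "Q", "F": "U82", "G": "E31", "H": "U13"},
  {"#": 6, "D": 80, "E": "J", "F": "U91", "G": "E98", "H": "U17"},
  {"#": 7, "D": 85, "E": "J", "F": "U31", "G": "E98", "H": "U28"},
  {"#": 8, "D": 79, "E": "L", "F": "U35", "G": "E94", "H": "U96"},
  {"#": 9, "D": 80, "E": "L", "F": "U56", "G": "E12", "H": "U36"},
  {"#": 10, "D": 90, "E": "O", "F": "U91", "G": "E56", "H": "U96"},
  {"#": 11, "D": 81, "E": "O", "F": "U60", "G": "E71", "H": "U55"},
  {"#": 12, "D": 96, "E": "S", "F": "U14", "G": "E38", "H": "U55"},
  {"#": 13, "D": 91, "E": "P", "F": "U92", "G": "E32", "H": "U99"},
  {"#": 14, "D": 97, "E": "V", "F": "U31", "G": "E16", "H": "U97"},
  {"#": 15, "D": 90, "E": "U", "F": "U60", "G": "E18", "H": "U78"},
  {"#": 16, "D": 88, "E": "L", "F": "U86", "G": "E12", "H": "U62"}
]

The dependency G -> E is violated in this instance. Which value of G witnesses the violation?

E31

G=E73: row 1 → E = Q ✓
G=E16: rows 2, 14 → E = V, V ✓
G=E42: row 3 → E = X ✓
G=E31: rows 4, 5 → E takes values {U, Q} — violation
G=E98: rows 6, 7 → E = J, J ✓
G=E94: row 8 → E = L ✓
G=E12: rows 9, 16 → E = L, L ✓
G=E56: row 10 → E = O ✓
G=E71: row 11 → E = O ✓
G=E38: row 12 → E = S ✓
G=E32: row 13 → E = P ✓
G=E18: row 15 → E = U ✓
The only G value with inconsistent E is G=E31.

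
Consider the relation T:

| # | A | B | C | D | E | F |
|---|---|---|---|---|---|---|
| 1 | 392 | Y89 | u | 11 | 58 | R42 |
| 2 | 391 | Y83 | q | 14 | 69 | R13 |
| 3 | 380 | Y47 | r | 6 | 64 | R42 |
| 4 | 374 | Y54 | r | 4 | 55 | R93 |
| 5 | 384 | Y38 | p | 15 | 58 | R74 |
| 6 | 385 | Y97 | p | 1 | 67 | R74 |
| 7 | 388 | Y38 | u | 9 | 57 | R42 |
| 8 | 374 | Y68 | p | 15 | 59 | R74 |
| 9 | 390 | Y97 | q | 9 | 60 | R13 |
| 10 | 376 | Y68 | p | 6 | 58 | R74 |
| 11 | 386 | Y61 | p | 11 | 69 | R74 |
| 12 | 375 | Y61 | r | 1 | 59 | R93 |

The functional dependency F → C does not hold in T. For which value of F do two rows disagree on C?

R42

F=R42: rows 1, 3, 7 → C takes values {u, r} — violation
F=R13: rows 2, 9 → C = q, q ✓
F=R93: rows 4, 12 → C = r, r ✓
F=R74: rows 5, 6, 8, 10, 11 → C = p, p, p, p, p ✓
The only F value with inconsistent C is F=R42.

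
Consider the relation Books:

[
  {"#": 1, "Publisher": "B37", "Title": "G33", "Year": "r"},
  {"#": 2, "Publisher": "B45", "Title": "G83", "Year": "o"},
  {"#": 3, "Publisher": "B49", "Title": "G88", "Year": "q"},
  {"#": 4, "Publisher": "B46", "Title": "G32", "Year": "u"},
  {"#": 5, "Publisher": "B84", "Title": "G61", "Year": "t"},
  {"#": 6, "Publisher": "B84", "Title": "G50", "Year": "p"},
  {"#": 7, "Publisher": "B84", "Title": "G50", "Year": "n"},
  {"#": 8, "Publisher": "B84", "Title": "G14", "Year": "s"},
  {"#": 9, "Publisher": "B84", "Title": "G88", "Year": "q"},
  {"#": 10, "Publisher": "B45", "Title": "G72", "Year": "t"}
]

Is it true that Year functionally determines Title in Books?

Year=r: row 1 → Title = G33 ✓
Year=o: row 2 → Title = G83 ✓
Year=q: rows 3, 9 → Title = G88, G88 ✓
Year=u: row 4 → Title = G32 ✓
Year=t: rows 5, 10 → Title takes values {G61, G72} — violation
Year=p: row 6 → Title = G50 ✓
Year=n: row 7 → Title = G50 ✓
Year=s: row 8 → Title = G14 ✓
Two rows agree on Year but differ on Title, so Year → Title does not hold.

No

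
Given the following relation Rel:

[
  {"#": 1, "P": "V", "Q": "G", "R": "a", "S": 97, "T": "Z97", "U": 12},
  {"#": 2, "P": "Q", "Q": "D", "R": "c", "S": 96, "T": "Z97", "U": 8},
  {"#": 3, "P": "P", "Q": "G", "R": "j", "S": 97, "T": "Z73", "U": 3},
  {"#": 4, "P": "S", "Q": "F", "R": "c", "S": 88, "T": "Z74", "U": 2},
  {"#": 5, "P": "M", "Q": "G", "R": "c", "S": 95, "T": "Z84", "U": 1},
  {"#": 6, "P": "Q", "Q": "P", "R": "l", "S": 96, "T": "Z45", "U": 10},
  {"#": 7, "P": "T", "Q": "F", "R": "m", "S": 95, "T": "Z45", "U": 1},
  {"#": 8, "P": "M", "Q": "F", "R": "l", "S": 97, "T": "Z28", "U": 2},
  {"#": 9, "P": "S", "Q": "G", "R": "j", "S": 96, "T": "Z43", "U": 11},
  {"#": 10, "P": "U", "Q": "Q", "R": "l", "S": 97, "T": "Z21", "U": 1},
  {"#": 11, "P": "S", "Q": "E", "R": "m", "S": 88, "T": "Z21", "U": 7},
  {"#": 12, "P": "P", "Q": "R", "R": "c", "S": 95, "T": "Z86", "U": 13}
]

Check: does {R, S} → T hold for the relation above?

No

(R=a, S=97): row 1 → T = Z97 ✓
(R=c, S=96): row 2 → T = Z97 ✓
(R=j, S=97): row 3 → T = Z73 ✓
(R=c, S=88): row 4 → T = Z74 ✓
(R=c, S=95): rows 5, 12 → T takes values {Z84, Z86} — violation
(R=l, S=96): row 6 → T = Z45 ✓
(R=m, S=95): row 7 → T = Z45 ✓
(R=l, S=97): rows 8, 10 → T takes values {Z28, Z21} — violation
(R=j, S=96): row 9 → T = Z43 ✓
(R=m, S=88): row 11 → T = Z21 ✓
Two rows agree on {R, S} but differ on T, so {R, S} → T does not hold.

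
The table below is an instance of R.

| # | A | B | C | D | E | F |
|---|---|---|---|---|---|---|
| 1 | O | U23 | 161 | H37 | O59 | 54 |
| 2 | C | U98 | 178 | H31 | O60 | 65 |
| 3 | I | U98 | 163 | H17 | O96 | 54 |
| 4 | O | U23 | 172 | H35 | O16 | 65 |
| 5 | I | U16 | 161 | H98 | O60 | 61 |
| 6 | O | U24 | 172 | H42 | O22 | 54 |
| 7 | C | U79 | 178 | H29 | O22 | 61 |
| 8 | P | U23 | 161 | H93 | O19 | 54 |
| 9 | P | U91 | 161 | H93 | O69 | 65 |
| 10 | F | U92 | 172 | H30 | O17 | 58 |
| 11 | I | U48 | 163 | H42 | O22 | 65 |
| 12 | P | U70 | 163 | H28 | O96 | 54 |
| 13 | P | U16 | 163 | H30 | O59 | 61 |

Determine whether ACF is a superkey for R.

All 13 rows have distinct ACF values, so ACF → (all attributes) holds and ACF is a superkey.

Yes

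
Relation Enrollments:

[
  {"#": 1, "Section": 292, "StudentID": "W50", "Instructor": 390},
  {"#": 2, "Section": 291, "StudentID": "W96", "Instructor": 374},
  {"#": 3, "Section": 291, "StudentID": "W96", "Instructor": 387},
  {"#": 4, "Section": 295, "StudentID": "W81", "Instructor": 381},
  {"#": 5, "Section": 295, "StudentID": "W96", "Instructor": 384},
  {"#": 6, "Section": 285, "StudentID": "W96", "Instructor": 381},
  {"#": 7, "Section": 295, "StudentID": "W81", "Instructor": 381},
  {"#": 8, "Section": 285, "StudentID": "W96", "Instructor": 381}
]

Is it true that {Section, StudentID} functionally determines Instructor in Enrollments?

(Section=292, StudentID=W50): row 1 → Instructor = 390 ✓
(Section=291, StudentID=W96): rows 2, 3 → Instructor takes values {374, 387} — violation
(Section=295, StudentID=W81): rows 4, 7 → Instructor = 381, 381 ✓
(Section=295, StudentID=W96): row 5 → Instructor = 384 ✓
(Section=285, StudentID=W96): rows 6, 8 → Instructor = 381, 381 ✓
Two rows agree on {Section, StudentID} but differ on Instructor, so {Section, StudentID} -> Instructor does not hold.

No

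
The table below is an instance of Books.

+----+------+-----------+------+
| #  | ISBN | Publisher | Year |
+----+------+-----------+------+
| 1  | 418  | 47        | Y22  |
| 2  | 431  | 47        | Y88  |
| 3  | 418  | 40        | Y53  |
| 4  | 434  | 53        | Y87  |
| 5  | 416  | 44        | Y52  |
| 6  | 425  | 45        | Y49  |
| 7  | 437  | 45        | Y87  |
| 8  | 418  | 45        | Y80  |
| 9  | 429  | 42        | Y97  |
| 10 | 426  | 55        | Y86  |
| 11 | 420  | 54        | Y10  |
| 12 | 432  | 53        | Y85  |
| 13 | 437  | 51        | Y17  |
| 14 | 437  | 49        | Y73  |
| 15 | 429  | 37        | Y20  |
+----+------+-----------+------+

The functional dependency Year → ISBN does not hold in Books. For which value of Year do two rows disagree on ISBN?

Y87

Year=Y22: row 1 → ISBN = 418 ✓
Year=Y88: row 2 → ISBN = 431 ✓
Year=Y53: row 3 → ISBN = 418 ✓
Year=Y87: rows 4, 7 → ISBN takes values {434, 437} — violation
Year=Y52: row 5 → ISBN = 416 ✓
Year=Y49: row 6 → ISBN = 425 ✓
Year=Y80: row 8 → ISBN = 418 ✓
Year=Y97: row 9 → ISBN = 429 ✓
Year=Y86: row 10 → ISBN = 426 ✓
Year=Y10: row 11 → ISBN = 420 ✓
Year=Y85: row 12 → ISBN = 432 ✓
Year=Y17: row 13 → ISBN = 437 ✓
Year=Y73: row 14 → ISBN = 437 ✓
Year=Y20: row 15 → ISBN = 429 ✓
The only Year value with inconsistent ISBN is Year=Y87.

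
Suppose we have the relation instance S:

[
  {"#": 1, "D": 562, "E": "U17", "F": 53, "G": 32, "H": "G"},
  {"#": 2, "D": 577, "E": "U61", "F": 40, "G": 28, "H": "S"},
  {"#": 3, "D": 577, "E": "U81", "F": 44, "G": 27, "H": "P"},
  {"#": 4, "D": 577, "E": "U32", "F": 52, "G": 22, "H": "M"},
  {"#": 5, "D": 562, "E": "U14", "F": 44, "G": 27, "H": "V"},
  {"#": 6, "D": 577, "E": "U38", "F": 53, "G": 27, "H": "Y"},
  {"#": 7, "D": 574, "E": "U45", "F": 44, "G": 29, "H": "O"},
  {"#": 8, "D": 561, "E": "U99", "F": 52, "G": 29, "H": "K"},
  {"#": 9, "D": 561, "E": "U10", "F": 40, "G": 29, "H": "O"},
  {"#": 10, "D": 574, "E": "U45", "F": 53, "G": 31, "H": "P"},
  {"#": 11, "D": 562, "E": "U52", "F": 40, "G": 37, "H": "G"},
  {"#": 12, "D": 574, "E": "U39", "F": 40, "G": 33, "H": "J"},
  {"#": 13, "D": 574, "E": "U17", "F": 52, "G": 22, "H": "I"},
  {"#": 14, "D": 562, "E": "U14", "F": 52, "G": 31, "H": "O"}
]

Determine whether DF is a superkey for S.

All 14 rows have distinct DF values, so DF → (all attributes) holds and DF is a superkey.

Yes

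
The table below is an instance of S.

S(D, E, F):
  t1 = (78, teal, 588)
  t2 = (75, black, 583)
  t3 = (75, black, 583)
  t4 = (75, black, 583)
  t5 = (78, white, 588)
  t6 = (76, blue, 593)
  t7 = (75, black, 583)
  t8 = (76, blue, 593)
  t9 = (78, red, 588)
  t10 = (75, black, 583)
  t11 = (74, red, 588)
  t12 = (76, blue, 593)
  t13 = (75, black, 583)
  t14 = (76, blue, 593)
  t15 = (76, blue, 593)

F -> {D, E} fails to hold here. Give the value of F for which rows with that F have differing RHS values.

588

F=588: rows 1, 5, 9, 11 → {D,E} takes values {(78, teal), (78, white), (78, red), (74, red)} — violation
F=583: rows 2, 3, 4, 7, 10, 13 → {D,E} = (75, black), (75, black), (75, black), (75, black), (75, black), (75, black) ✓
F=593: rows 6, 8, 12, 14, 15 → {D,E} = (76, blue), (76, blue), (76, blue), (76, blue), (76, blue) ✓
The only F value with inconsistent RHS is F=588.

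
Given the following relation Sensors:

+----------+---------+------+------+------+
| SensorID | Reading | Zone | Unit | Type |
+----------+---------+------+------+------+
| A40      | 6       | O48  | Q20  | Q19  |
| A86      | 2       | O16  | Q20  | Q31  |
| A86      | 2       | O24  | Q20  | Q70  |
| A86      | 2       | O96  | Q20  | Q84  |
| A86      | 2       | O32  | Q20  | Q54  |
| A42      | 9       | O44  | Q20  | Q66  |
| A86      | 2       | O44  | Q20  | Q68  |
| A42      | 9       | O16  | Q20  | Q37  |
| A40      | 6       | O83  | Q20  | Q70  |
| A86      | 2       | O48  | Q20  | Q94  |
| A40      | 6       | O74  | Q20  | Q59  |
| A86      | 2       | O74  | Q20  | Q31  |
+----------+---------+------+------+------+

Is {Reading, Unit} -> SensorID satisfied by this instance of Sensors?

(Reading=6, Unit=Q20): 3 rows → SensorID = A40, A40, A40 ✓
(Reading=2, Unit=Q20): 7 rows → SensorID = A86, A86, A86, A86, A86, A86, A86 ✓
(Reading=9, Unit=Q20): 2 rows → SensorID = A42, A42 ✓
Every {Reading, Unit} value is associated with a single SensorID value, so {Reading, Unit} -> SensorID holds.

Yes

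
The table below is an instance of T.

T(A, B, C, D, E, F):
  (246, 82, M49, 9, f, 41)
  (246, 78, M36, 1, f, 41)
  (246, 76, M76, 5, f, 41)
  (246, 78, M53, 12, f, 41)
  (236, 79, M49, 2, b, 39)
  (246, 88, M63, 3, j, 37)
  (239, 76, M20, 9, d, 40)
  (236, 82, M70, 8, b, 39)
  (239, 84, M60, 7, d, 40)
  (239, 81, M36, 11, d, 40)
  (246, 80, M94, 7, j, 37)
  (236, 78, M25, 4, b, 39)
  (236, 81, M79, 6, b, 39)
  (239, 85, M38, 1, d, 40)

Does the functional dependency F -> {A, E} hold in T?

Yes

F=41: 4 rows → {A,E} = (246, f), (246, f), (246, f), (246, f) ✓
F=39: 4 rows → {A,E} = (236, b), (236, b), (236, b), (236, b) ✓
F=37: 2 rows → {A,E} = (246, j), (246, j) ✓
F=40: 4 rows → {A,E} = (239, d), (239, d), (239, d), (239, d) ✓
Every F value is associated with a single {A, E} value, so F -> {A, E} holds.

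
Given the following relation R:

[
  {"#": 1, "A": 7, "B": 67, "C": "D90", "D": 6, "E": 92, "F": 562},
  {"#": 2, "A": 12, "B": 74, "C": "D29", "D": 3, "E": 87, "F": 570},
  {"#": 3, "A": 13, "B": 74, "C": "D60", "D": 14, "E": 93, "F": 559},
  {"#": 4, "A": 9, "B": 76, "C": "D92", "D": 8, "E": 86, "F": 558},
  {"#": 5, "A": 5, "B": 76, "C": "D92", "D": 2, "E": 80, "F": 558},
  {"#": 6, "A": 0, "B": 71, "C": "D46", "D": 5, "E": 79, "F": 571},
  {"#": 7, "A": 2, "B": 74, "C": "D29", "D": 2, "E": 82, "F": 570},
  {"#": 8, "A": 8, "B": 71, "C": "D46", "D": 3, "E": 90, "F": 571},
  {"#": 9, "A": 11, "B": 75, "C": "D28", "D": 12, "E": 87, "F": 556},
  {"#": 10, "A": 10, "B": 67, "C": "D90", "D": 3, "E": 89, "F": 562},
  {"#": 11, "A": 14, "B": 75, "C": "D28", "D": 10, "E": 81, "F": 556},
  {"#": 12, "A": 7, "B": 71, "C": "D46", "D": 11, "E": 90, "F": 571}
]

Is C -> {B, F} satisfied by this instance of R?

Yes

C=D90: rows 1, 10 → {B,F} = (67, 562), (67, 562) ✓
C=D29: rows 2, 7 → {B,F} = (74, 570), (74, 570) ✓
C=D60: row 3 → {B,F} = (74, 559) ✓
C=D92: rows 4, 5 → {B,F} = (76, 558), (76, 558) ✓
C=D46: rows 6, 8, 12 → {B,F} = (71, 571), (71, 571), (71, 571) ✓
C=D28: rows 9, 11 → {B,F} = (75, 556), (75, 556) ✓
Every C value is associated with a single {B, F} value, so C -> {B, F} holds.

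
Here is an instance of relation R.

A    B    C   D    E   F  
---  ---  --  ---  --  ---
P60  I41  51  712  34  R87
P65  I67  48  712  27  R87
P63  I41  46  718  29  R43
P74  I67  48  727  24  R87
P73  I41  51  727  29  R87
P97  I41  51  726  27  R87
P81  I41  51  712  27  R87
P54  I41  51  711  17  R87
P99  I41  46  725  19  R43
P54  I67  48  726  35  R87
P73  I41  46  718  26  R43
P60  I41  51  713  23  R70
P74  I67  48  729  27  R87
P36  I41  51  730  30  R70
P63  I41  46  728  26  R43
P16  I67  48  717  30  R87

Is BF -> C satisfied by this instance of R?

(B=I41, F=R87): 5 rows → C = 51, 51, 51, 51, 51 ✓
(B=I67, F=R87): 5 rows → C = 48, 48, 48, 48, 48 ✓
(B=I41, F=R43): 4 rows → C = 46, 46, 46, 46 ✓
(B=I41, F=R70): 2 rows → C = 51, 51 ✓
Every BF value is associated with a single C value, so BF -> C holds.

Yes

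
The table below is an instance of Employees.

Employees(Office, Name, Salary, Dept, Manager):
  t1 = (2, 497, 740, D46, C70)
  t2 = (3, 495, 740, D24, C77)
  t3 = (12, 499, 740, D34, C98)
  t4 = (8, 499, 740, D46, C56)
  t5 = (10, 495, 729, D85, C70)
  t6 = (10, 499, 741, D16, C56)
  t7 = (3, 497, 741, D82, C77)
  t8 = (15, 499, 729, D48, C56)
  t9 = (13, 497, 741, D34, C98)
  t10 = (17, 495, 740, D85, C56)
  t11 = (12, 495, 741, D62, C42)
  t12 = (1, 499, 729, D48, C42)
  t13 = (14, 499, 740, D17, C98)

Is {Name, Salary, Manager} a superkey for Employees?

No

Rows 3 and 13 have the same {Name, Salary, Manager} value (Name=499, Salary=740, Manager=C98) but are distinct tuples, so {Name, Salary, Manager} does not determine every attribute — not a superkey.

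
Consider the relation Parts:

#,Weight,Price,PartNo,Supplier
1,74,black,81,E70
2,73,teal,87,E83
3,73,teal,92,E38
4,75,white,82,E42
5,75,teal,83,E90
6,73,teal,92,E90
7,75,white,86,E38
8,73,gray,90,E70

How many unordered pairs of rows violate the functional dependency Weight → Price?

5

Weight=73: violating pairs (2,8), (3,8), (6,8) — 3 pairs.
Weight=75: violating pairs (4,5), (5,7) — 2 pairs.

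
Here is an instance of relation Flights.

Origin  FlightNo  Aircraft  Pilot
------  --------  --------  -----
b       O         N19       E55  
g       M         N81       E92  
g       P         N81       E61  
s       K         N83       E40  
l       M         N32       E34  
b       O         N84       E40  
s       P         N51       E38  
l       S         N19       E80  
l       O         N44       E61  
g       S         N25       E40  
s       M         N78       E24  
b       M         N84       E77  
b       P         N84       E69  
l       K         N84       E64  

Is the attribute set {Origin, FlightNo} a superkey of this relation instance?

Two distinct rows share (Origin=b, FlightNo=O), so {Origin, FlightNo} does not determine every attribute — not a superkey.

No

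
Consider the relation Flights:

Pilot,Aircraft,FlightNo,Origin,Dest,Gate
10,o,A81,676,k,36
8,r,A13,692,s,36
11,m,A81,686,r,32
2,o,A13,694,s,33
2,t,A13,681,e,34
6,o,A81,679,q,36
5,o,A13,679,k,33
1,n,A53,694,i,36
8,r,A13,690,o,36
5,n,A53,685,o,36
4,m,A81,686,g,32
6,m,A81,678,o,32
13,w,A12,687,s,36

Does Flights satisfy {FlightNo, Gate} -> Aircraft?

Yes

(FlightNo=A81, Gate=36): 2 rows → Aircraft = o, o ✓
(FlightNo=A13, Gate=36): 2 rows → Aircraft = r, r ✓
(FlightNo=A81, Gate=32): 3 rows → Aircraft = m, m, m ✓
(FlightNo=A13, Gate=33): 2 rows → Aircraft = o, o ✓
(FlightNo=A13, Gate=34): 1 row → Aircraft = t ✓
(FlightNo=A53, Gate=36): 2 rows → Aircraft = n, n ✓
(FlightNo=A12, Gate=36): 1 row → Aircraft = w ✓
Every {FlightNo, Gate} value is associated with a single Aircraft value, so {FlightNo, Gate} -> Aircraft holds.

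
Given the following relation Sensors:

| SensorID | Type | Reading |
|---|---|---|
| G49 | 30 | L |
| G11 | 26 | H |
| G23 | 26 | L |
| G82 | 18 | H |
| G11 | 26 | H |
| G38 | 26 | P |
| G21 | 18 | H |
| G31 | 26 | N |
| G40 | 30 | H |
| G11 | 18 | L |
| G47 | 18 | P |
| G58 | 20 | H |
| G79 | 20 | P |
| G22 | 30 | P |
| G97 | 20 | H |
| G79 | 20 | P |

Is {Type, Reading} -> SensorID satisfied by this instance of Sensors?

No

(Type=30, Reading=L): 1 row → SensorID = G49 ✓
(Type=26, Reading=H): 2 rows → SensorID = G11, G11 ✓
(Type=26, Reading=L): 1 row → SensorID = G23 ✓
(Type=18, Reading=H): 2 rows → SensorID takes values {G82, G21} — violation
(Type=26, Reading=P): 1 row → SensorID = G38 ✓
(Type=26, Reading=N): 1 row → SensorID = G31 ✓
(Type=30, Reading=H): 1 row → SensorID = G40 ✓
(Type=18, Reading=L): 1 row → SensorID = G11 ✓
(Type=18, Reading=P): 1 row → SensorID = G47 ✓
(Type=20, Reading=H): 2 rows → SensorID takes values {G58, G97} — violation
(Type=20, Reading=P): 2 rows → SensorID = G79, G79 ✓
(Type=30, Reading=P): 1 row → SensorID = G22 ✓
Two rows agree on {Type, Reading} but differ on SensorID, so {Type, Reading} -> SensorID does not hold.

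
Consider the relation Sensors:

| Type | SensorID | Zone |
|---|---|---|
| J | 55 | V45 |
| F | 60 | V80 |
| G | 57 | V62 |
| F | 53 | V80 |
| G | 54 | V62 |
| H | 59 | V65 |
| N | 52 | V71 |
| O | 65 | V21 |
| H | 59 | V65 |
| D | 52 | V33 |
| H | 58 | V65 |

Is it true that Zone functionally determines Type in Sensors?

Zone=V45: 1 row → Type = J ✓
Zone=V80: 2 rows → Type = F, F ✓
Zone=V62: 2 rows → Type = G, G ✓
Zone=V65: 3 rows → Type = H, H, H ✓
Zone=V71: 1 row → Type = N ✓
Zone=V21: 1 row → Type = O ✓
Zone=V33: 1 row → Type = D ✓
Every Zone value is associated with a single Type value, so Zone → Type holds.

Yes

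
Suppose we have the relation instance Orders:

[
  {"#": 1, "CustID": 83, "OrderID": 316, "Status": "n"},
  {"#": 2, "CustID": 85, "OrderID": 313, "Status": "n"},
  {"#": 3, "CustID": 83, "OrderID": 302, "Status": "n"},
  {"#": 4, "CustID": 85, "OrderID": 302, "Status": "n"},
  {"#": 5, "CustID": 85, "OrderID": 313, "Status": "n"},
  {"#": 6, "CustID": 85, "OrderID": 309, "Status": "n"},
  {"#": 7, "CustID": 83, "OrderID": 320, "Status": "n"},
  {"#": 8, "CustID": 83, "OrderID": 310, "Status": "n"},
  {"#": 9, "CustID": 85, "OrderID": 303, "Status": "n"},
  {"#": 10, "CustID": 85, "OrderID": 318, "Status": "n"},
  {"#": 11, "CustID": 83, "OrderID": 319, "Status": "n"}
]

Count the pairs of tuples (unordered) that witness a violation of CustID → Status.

0

CustID=83: all 5 rows agree on Status — 0 pairs.
CustID=85: all 6 rows agree on Status — 0 pairs.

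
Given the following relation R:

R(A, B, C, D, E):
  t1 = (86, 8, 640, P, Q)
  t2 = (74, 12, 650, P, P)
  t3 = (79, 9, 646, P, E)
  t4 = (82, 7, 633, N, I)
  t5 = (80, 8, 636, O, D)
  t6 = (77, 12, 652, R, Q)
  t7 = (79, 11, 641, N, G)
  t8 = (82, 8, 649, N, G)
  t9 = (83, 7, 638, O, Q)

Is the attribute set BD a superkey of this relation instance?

Yes

All 9 rows have distinct BD values, so BD → (all attributes) holds and BD is a superkey.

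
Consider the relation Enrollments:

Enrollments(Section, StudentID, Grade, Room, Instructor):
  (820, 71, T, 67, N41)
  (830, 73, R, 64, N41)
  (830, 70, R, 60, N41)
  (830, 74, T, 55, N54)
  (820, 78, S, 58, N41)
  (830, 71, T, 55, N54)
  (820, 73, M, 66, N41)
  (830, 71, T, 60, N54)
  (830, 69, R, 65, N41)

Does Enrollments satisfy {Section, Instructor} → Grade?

No

(Section=820, Instructor=N41): 3 rows → Grade takes values {T, S, M} — violation
(Section=830, Instructor=N41): 3 rows → Grade = R, R, R ✓
(Section=830, Instructor=N54): 3 rows → Grade = T, T, T ✓
Two rows agree on {Section, Instructor} but differ on Grade, so {Section, Instructor} → Grade does not hold.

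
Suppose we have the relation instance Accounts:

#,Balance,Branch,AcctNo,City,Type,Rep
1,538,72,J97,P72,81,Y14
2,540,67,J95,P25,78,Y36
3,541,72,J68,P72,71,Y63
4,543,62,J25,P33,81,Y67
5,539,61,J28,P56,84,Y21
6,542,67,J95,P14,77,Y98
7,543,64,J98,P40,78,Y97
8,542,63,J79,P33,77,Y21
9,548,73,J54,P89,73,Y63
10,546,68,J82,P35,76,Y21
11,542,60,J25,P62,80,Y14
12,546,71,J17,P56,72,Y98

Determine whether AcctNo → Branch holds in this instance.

No

AcctNo=J97: row 1 → Branch = 72 ✓
AcctNo=J95: rows 2, 6 → Branch = 67, 67 ✓
AcctNo=J68: row 3 → Branch = 72 ✓
AcctNo=J25: rows 4, 11 → Branch takes values {62, 60} — violation
AcctNo=J28: row 5 → Branch = 61 ✓
AcctNo=J98: row 7 → Branch = 64 ✓
AcctNo=J79: row 8 → Branch = 63 ✓
AcctNo=J54: row 9 → Branch = 73 ✓
AcctNo=J82: row 10 → Branch = 68 ✓
AcctNo=J17: row 12 → Branch = 71 ✓
Two rows agree on AcctNo but differ on Branch, so AcctNo → Branch does not hold.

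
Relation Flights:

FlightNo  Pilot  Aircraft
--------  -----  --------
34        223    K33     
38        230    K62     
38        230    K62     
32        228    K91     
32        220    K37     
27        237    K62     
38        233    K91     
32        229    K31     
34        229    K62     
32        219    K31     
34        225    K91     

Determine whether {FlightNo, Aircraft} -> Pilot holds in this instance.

(FlightNo=34, Aircraft=K33): 1 row → Pilot = 223 ✓
(FlightNo=38, Aircraft=K62): 2 rows → Pilot = 230, 230 ✓
(FlightNo=32, Aircraft=K91): 1 row → Pilot = 228 ✓
(FlightNo=32, Aircraft=K37): 1 row → Pilot = 220 ✓
(FlightNo=27, Aircraft=K62): 1 row → Pilot = 237 ✓
(FlightNo=38, Aircraft=K91): 1 row → Pilot = 233 ✓
(FlightNo=32, Aircraft=K31): 2 rows → Pilot takes values {229, 219} — violation
(FlightNo=34, Aircraft=K62): 1 row → Pilot = 229 ✓
(FlightNo=34, Aircraft=K91): 1 row → Pilot = 225 ✓
Two rows agree on {FlightNo, Aircraft} but differ on Pilot, so {FlightNo, Aircraft} -> Pilot does not hold.

No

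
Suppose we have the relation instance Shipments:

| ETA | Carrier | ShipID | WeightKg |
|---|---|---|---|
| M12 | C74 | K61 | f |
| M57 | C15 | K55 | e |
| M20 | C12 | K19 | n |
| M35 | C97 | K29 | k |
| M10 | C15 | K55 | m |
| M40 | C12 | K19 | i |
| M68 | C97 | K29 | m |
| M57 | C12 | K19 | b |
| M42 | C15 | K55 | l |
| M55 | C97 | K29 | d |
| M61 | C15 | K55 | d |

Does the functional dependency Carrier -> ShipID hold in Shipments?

Carrier=C74: 1 row → ShipID = K61 ✓
Carrier=C15: 4 rows → ShipID = K55, K55, K55, K55 ✓
Carrier=C12: 3 rows → ShipID = K19, K19, K19 ✓
Carrier=C97: 3 rows → ShipID = K29, K29, K29 ✓
Every Carrier value is associated with a single ShipID value, so Carrier -> ShipID holds.

Yes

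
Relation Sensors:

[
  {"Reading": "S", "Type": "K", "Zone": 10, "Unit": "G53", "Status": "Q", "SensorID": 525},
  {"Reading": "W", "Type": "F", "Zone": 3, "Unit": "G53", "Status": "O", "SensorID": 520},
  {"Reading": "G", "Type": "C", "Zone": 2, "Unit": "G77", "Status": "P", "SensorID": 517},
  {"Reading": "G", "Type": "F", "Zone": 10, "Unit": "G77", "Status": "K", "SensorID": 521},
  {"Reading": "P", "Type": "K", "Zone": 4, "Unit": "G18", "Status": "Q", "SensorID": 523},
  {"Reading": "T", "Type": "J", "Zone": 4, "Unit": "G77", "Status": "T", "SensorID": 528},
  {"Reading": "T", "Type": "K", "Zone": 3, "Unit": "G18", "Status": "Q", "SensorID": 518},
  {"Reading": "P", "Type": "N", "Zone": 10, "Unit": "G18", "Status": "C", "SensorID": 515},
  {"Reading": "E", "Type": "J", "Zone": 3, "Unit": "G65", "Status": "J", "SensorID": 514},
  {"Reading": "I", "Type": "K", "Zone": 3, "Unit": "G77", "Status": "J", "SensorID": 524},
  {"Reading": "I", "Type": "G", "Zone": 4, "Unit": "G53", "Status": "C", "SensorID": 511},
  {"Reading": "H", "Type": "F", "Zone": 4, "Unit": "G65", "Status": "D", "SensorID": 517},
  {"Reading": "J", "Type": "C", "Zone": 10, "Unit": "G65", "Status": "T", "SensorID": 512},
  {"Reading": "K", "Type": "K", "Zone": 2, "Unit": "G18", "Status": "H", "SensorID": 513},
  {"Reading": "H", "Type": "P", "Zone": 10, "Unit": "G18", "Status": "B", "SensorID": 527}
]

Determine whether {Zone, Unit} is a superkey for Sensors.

No

Two distinct rows share (Zone=10, Unit=G18), so {Zone, Unit} does not determine every attribute — not a superkey.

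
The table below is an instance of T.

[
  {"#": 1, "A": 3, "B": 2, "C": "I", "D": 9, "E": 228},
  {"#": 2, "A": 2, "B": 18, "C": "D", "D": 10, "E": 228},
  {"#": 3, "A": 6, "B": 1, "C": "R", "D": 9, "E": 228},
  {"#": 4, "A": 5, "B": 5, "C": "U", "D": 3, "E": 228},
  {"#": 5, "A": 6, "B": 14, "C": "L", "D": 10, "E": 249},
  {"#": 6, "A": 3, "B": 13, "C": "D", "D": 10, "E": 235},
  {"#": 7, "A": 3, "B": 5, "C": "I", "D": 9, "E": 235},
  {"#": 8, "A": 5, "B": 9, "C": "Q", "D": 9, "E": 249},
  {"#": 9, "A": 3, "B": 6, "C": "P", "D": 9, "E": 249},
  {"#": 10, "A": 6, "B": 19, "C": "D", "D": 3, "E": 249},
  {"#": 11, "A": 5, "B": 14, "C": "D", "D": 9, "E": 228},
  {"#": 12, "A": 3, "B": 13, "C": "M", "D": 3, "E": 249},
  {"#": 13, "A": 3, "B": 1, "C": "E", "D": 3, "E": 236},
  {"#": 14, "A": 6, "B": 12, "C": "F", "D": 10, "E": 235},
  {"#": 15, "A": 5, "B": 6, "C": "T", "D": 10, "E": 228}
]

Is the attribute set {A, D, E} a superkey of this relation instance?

Yes

All 15 rows have distinct {A, D, E} values, so {A, D, E} → (all attributes) holds and {A, D, E} is a superkey.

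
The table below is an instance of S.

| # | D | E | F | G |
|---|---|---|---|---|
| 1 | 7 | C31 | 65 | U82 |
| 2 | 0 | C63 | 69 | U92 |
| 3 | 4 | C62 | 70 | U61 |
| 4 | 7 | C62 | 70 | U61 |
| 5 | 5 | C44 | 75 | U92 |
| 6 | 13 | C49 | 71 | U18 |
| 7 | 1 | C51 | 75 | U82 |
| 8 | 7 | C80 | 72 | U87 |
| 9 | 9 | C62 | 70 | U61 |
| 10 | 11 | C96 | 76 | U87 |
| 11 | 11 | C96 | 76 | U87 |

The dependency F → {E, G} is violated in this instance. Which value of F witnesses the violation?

F=65: row 1 → {E,G} = (C31, U82) ✓
F=69: row 2 → {E,G} = (C63, U92) ✓
F=70: rows 3, 4, 9 → {E,G} = (C62, U61), (C62, U61), (C62, U61) ✓
F=75: rows 5, 7 → {E,G} takes values {(C44, U92), (C51, U82)} — violation
F=71: row 6 → {E,G} = (C49, U18) ✓
F=72: row 8 → {E,G} = (C80, U87) ✓
F=76: rows 10, 11 → {E,G} = (C96, U87), (C96, U87) ✓
The only F value with inconsistent RHS is F=75.

75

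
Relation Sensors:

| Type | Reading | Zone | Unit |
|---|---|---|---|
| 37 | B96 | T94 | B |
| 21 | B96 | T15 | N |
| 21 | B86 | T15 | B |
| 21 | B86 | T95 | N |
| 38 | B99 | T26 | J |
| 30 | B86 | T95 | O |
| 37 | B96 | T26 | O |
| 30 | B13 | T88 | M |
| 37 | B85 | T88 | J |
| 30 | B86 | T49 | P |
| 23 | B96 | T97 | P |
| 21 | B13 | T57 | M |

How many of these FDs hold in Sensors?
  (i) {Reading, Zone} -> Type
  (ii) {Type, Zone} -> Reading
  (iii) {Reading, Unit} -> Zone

0

(i) {Reading, Zone} -> Type: (Reading=B86, Zone=T95): 2 rows → Type takes values {21, 30} — violation — fails.
(ii) {Type, Zone} -> Reading: (Type=21, Zone=T15): 2 rows → Reading takes values {B96, B86} — violation — fails.
(iii) {Reading, Unit} -> Zone: (Reading=B13, Unit=M): 2 rows → Zone takes values {T88, T57} — violation — fails.
None of the 3 dependencies hold.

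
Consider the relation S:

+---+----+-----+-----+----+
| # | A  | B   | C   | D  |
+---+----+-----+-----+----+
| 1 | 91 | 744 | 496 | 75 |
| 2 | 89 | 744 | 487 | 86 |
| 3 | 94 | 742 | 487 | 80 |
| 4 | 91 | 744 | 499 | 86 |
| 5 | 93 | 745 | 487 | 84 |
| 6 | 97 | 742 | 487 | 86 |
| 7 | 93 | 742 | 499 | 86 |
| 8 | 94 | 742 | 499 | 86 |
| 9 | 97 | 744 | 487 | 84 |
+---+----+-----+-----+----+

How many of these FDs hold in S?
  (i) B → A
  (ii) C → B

(i) B → A: B=744: rows 1, 2, 4, 9 → A takes values {91, 89, 97} — violation; B=742: rows 3, 6, 7, 8 → A takes values {94, 97, 93} — violation — fails.
(ii) C → B: C=487: rows 2, 3, 5, 6, 9 → B takes values {744, 742, 745} — violation; C=499: rows 4, 7, 8 → B takes values {744, 742} — violation — fails.
None of the 2 dependencies hold.

0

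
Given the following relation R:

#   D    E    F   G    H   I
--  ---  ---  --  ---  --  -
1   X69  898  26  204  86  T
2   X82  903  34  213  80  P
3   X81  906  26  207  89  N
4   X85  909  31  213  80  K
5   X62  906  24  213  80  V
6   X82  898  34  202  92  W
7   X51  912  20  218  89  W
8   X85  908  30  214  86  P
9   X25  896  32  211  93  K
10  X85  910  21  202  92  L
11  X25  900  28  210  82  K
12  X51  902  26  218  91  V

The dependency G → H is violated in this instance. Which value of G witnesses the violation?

G=204: row 1 → H = 86 ✓
G=213: rows 2, 4, 5 → H = 80, 80, 80 ✓
G=207: row 3 → H = 89 ✓
G=202: rows 6, 10 → H = 92, 92 ✓
G=218: rows 7, 12 → H takes values {89, 91} — violation
G=214: row 8 → H = 86 ✓
G=211: row 9 → H = 93 ✓
G=210: row 11 → H = 82 ✓
The only G value with inconsistent H is G=218.

218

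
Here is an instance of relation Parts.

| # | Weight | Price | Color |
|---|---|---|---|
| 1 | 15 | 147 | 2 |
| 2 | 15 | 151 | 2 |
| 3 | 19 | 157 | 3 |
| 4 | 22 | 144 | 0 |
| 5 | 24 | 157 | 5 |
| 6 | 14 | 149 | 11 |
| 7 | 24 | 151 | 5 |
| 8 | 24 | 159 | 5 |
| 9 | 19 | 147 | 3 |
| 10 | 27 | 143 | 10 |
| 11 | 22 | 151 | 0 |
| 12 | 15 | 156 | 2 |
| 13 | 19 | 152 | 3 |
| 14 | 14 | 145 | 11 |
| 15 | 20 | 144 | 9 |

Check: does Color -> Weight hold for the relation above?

Color=2: rows 1, 2, 12 → Weight = 15, 15, 15 ✓
Color=3: rows 3, 9, 13 → Weight = 19, 19, 19 ✓
Color=0: rows 4, 11 → Weight = 22, 22 ✓
Color=5: rows 5, 7, 8 → Weight = 24, 24, 24 ✓
Color=11: rows 6, 14 → Weight = 14, 14 ✓
Color=10: row 10 → Weight = 27 ✓
Color=9: row 15 → Weight = 20 ✓
Every Color value is associated with a single Weight value, so Color -> Weight holds.

Yes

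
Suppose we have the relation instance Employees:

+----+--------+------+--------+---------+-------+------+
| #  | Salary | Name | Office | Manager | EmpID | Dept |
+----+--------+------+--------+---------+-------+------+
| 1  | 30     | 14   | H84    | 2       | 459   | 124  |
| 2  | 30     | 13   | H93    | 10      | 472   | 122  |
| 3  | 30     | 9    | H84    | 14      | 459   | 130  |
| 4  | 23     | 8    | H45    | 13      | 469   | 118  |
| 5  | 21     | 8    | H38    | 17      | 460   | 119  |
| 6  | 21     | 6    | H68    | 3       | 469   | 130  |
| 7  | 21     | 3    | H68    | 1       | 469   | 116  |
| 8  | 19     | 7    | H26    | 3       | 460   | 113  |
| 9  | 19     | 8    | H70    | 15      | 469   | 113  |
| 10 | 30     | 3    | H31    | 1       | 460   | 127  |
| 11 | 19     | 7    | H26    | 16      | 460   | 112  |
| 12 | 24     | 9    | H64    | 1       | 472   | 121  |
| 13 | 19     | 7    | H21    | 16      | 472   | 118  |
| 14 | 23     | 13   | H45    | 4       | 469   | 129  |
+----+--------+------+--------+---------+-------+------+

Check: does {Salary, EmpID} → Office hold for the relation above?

(Salary=30, EmpID=459): rows 1, 3 → Office = H84, H84 ✓
(Salary=30, EmpID=472): row 2 → Office = H93 ✓
(Salary=23, EmpID=469): rows 4, 14 → Office = H45, H45 ✓
(Salary=21, EmpID=460): row 5 → Office = H38 ✓
(Salary=21, EmpID=469): rows 6, 7 → Office = H68, H68 ✓
(Salary=19, EmpID=460): rows 8, 11 → Office = H26, H26 ✓
(Salary=19, EmpID=469): row 9 → Office = H70 ✓
(Salary=30, EmpID=460): row 10 → Office = H31 ✓
(Salary=24, EmpID=472): row 12 → Office = H64 ✓
(Salary=19, EmpID=472): row 13 → Office = H21 ✓
Every {Salary, EmpID} value is associated with a single Office value, so {Salary, EmpID} → Office holds.

Yes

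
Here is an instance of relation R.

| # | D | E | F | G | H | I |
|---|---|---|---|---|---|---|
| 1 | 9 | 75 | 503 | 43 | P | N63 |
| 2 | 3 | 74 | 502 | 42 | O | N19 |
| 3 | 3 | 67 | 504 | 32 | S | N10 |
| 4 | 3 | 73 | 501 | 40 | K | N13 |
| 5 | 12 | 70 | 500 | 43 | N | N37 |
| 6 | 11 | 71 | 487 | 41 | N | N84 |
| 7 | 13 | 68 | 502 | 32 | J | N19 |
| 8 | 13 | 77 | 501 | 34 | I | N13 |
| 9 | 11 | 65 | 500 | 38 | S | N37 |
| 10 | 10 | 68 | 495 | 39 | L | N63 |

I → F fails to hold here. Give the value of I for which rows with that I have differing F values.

I=N63: rows 1, 10 → F takes values {503, 495} — violation
I=N19: rows 2, 7 → F = 502, 502 ✓
I=N10: row 3 → F = 504 ✓
I=N13: rows 4, 8 → F = 501, 501 ✓
I=N37: rows 5, 9 → F = 500, 500 ✓
I=N84: row 6 → F = 487 ✓
The only I value with inconsistent F is I=N63.

N63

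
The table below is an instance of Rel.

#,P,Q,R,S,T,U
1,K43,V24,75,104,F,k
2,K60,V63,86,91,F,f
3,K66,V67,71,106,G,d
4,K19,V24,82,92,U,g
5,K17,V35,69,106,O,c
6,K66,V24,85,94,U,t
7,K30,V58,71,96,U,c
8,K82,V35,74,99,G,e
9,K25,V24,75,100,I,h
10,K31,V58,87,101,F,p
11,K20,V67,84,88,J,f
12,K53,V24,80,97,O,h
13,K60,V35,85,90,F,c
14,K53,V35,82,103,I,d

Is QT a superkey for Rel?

Rows 4 and 6 have the same QT value (Q=V24, T=U) but are distinct tuples, so QT does not determine every attribute — not a superkey.

No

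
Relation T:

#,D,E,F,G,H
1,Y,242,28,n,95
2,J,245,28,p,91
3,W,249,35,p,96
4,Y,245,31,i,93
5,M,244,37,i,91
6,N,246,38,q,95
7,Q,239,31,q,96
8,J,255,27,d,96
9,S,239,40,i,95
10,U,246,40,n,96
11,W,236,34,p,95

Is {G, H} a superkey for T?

Yes

All 11 rows have distinct {G, H} values, so {G, H} → (all attributes) holds and {G, H} is a superkey.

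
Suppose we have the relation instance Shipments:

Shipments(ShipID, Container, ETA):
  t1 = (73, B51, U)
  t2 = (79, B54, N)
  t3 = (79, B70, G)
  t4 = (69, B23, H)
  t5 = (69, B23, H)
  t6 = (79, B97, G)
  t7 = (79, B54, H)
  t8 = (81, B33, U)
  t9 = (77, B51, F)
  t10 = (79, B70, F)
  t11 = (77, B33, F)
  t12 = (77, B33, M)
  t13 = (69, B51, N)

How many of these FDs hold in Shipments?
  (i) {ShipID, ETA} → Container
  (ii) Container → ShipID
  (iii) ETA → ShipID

0

(i) {ShipID, ETA} → Container: (ShipID=79, ETA=G): rows 3, 6 → Container takes values {B70, B97} — violation; (ShipID=77, ETA=F): rows 9, 11 → Container takes values {B51, B33} — violation — fails.
(ii) Container → ShipID: Container=B51: rows 1, 9, 13 → ShipID takes values {73, 77, 69} — violation; Container=B33: rows 8, 11, 12 → ShipID takes values {81, 77} — violation — fails.
(iii) ETA → ShipID: ETA=U: rows 1, 8 → ShipID takes values {73, 81} — violation; ETA=N: rows 2, 13 → ShipID takes values {79, 69} — violation; ETA=H: rows 4, 5, 7 → ShipID takes values {69, 79} — violation; ETA=F: rows 9, 10, 11 → ShipID takes values {77, 79} — violation — fails.
None of the 3 dependencies hold.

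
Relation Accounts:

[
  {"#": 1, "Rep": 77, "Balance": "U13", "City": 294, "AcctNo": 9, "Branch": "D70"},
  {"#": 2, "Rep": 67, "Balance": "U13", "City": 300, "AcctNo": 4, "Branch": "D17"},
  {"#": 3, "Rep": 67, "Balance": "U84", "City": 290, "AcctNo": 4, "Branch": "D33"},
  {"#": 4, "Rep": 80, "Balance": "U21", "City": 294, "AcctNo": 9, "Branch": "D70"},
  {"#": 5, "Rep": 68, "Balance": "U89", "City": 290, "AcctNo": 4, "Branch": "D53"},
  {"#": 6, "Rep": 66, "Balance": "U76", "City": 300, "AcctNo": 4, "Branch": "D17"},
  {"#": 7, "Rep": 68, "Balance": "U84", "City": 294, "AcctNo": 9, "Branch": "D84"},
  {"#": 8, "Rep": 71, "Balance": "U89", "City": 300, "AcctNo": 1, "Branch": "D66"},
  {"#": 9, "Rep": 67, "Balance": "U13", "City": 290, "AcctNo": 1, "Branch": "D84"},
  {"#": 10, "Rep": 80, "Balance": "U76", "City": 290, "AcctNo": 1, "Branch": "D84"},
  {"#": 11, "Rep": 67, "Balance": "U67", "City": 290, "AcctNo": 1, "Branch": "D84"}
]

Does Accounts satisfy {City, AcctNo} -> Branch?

No

(City=294, AcctNo=9): rows 1, 4, 7 → Branch takes values {D70, D84} — violation
(City=300, AcctNo=4): rows 2, 6 → Branch = D17, D17 ✓
(City=290, AcctNo=4): rows 3, 5 → Branch takes values {D33, D53} — violation
(City=300, AcctNo=1): row 8 → Branch = D66 ✓
(City=290, AcctNo=1): rows 9, 10, 11 → Branch = D84, D84, D84 ✓
Two rows agree on {City, AcctNo} but differ on Branch, so {City, AcctNo} -> Branch does not hold.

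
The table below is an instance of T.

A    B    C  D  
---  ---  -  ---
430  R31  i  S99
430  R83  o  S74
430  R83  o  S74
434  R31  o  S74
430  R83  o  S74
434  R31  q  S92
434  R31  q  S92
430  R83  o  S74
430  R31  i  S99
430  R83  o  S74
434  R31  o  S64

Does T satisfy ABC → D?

No

(A=430, B=R31, C=i): 2 rows → D = S99, S99 ✓
(A=430, B=R83, C=o): 5 rows → D = S74, S74, S74, S74, S74 ✓
(A=434, B=R31, C=o): 2 rows → D takes values {S74, S64} — violation
(A=434, B=R31, C=q): 2 rows → D = S92, S92 ✓
Two rows agree on ABC but differ on D, so ABC → D does not hold.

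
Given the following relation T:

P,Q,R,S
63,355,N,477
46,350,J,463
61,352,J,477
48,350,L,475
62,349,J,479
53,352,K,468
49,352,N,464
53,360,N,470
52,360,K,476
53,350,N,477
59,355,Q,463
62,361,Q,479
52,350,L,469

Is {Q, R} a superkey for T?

No

Two distinct rows share (Q=350, R=L), so {Q, R} does not determine every attribute — not a superkey.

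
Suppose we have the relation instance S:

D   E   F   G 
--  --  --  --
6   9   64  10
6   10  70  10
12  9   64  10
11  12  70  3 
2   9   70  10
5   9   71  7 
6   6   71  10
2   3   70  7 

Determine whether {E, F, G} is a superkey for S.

Two distinct rows share (E=9, F=64, G=10), so {E, F, G} does not determine every attribute — not a superkey.

No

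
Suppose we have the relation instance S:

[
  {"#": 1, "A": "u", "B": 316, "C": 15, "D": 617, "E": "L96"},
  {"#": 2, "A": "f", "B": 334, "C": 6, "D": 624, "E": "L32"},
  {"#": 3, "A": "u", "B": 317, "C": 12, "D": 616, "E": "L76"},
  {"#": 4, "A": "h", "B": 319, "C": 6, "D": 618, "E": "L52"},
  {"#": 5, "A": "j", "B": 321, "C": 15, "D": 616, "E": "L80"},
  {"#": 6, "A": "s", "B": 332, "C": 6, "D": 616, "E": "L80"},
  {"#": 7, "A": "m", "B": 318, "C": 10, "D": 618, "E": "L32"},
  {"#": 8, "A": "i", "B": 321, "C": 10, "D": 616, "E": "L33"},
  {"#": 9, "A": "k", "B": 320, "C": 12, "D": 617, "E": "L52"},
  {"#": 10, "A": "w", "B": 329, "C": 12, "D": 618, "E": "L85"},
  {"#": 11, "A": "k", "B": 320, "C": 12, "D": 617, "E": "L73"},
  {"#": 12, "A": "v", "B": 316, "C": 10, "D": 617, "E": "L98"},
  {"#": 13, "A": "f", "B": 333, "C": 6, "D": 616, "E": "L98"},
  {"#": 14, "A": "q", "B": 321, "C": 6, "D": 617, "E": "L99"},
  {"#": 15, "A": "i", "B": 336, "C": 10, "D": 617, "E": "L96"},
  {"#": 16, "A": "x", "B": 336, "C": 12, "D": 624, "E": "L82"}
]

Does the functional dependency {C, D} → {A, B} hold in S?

No

(C=15, D=617): row 1 → {A,B} = (u, 316) ✓
(C=6, D=624): row 2 → {A,B} = (f, 334) ✓
(C=12, D=616): row 3 → {A,B} = (u, 317) ✓
(C=6, D=618): row 4 → {A,B} = (h, 319) ✓
(C=15, D=616): row 5 → {A,B} = (j, 321) ✓
(C=6, D=616): rows 6, 13 → {A,B} takes values {(s, 332), (f, 333)} — violation
(C=10, D=618): row 7 → {A,B} = (m, 318) ✓
(C=10, D=616): row 8 → {A,B} = (i, 321) ✓
(C=12, D=617): rows 9, 11 → {A,B} = (k, 320), (k, 320) ✓
(C=12, D=618): row 10 → {A,B} = (w, 329) ✓
(C=10, D=617): rows 12, 15 → {A,B} takes values {(v, 316), (i, 336)} — violation
(C=6, D=617): row 14 → {A,B} = (q, 321) ✓
(C=12, D=624): row 16 → {A,B} = (x, 336) ✓
Two rows agree on {C, D} but differ on {A, B}, so {C, D} → {A, B} does not hold.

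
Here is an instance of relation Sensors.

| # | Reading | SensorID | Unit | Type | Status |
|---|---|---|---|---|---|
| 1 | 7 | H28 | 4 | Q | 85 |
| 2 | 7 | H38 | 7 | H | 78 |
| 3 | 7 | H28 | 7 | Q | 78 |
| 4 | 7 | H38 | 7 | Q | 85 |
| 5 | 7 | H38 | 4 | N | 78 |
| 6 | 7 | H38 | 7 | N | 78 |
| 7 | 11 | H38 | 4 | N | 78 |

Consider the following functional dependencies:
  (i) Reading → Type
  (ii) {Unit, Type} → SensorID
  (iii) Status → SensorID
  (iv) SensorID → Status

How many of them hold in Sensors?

0

(i) Reading → Type: Reading=7: rows 1, 2, 3, 4, 5, 6 → Type takes values {Q, H, N} — violation — fails.
(ii) {Unit, Type} → SensorID: (Unit=7, Type=Q): rows 3, 4 → SensorID takes values {H28, H38} — violation — fails.
(iii) Status → SensorID: Status=85: rows 1, 4 → SensorID takes values {H28, H38} — violation; Status=78: rows 2, 3, 5, 6, 7 → SensorID takes values {H38, H28} — violation — fails.
(iv) SensorID → Status: SensorID=H28: rows 1, 3 → Status takes values {85, 78} — violation; SensorID=H38: rows 2, 4, 5, 6, 7 → Status takes values {78, 85} — violation — fails.
None of the 4 dependencies hold.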